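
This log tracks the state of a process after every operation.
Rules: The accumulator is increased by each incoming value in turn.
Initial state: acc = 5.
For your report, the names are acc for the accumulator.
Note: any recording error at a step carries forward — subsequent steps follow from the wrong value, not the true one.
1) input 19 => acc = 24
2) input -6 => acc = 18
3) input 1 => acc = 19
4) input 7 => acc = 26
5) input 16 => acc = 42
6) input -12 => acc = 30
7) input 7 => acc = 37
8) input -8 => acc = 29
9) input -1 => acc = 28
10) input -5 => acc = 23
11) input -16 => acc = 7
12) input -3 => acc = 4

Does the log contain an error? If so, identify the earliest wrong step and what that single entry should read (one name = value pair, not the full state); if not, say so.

no error

1. acc = 5 + 19 = 24 (no discrepancy)
2. acc = 24 + -6 = 18 (no discrepancy)
3. acc = 18 + 1 = 19 (exactly as logged)
4. acc = 19 + 7 = 26 (exactly as logged)
5. acc = 26 + 16 = 42 (verified)
6. acc = 42 + -12 = 30 (checks out)
7. acc = 30 + 7 = 37 (agrees with the log)
8. acc = 37 + -8 = 29 (checks out)
9. acc = 29 + -1 = 28 (matches)
10. acc = 28 + -5 = 23 (no discrepancy)
11. acc = 23 + -16 = 7 (confirmed correct)
12. acc = 7 + -3 = 4 (consistent with the log)
Nothing is out of place; the run is error-free.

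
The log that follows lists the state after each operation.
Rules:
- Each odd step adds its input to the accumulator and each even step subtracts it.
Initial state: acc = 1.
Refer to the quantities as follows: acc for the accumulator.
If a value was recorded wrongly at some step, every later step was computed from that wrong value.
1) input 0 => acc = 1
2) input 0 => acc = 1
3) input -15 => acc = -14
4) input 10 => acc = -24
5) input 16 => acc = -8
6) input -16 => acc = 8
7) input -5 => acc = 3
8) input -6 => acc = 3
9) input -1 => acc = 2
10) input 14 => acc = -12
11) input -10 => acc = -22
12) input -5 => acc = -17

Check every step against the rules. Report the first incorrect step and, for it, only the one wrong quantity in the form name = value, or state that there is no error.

Recomputing the run from the initial state:
step 1: acc = 1
step 2: acc = 1
step 3: acc = -14
step 4: acc = -24
step 5: acc = -8
step 6: acc = 8
step 7: acc = 3
step 8: acc = 9
step 9: acc = 8
step 10: acc = -6
step 11: acc = -16
step 12: acc = -11
The first disagreement with the log is at step 8, where the value should be acc = 9.

step 8, acc = 9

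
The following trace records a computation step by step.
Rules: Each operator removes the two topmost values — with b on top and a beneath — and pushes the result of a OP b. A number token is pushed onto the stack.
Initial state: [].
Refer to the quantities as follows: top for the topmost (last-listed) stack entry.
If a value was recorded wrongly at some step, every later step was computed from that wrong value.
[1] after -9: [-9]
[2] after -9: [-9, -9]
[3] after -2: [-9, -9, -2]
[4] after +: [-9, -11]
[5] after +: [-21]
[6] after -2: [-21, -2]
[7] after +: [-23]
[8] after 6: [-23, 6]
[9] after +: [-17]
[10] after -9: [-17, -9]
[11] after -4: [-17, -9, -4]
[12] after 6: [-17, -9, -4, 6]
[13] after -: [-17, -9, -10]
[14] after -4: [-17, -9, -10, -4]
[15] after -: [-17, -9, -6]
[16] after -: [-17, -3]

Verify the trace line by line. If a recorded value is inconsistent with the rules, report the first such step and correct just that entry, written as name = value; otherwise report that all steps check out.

step 5, top = -20

step 1: push -9: top = -9 -> consistent with the trace
step 2: push -9: top = -9 -> same as recorded
step 3: push -2: top = -2 -> verified
step 4: -9 + -2 = -11 -> consistent with the trace
step 5: -9 + -11 = -20 -> the recorded entry deviates here
That makes step 5 the first incorrect line — top = -20 is what it should show.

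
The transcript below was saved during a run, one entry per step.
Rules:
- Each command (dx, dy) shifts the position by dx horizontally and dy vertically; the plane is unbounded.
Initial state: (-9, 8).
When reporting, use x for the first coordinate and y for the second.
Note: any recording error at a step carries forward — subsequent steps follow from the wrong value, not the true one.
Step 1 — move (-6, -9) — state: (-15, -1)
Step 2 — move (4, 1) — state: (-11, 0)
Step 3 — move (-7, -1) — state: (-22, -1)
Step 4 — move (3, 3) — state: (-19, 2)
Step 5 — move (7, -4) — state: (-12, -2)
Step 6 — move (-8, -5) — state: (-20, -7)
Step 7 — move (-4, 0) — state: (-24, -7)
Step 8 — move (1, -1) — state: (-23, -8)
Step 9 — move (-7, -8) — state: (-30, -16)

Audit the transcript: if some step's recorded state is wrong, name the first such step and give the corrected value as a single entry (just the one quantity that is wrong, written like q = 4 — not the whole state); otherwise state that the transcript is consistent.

step 3, x = -18

step 1: x = -9 + (-6) = -15, y = 8 + (-9) = -1 -> same as recorded
step 2: x = -15 + (4) = -11, y = -1 + (1) = 0 -> in agreement
step 3: x = -11 + (-7) = -18, y = 0 + (-1) = -1 -> the transcript disagrees here
Step 3 is the first one off; corrected, x = -18.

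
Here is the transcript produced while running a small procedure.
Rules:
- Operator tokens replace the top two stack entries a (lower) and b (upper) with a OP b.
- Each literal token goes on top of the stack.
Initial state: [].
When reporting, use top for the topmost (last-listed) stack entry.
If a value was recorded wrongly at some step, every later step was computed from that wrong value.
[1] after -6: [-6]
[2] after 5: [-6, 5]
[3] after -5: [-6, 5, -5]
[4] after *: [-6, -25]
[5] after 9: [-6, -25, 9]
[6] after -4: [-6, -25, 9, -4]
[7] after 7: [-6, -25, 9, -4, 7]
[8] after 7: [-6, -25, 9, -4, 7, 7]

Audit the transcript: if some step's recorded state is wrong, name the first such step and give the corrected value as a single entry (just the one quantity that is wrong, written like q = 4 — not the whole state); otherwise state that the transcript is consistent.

no error

Step 1: push -6: top = -6 — exactly as logged.
Step 2: push 5: top = 5 — checks out.
Step 3: push -5: top = -5 — matches.
Step 4: 5 * -5 = -25 — same as recorded.
Step 5: push 9: top = 9 — same as recorded.
Step 6: push -4: top = -4 — matches.
Step 7: push 7: top = 7 — confirmed correct.
Step 8: push 7: top = 7 — confirmed correct.
No step deviates from the rules.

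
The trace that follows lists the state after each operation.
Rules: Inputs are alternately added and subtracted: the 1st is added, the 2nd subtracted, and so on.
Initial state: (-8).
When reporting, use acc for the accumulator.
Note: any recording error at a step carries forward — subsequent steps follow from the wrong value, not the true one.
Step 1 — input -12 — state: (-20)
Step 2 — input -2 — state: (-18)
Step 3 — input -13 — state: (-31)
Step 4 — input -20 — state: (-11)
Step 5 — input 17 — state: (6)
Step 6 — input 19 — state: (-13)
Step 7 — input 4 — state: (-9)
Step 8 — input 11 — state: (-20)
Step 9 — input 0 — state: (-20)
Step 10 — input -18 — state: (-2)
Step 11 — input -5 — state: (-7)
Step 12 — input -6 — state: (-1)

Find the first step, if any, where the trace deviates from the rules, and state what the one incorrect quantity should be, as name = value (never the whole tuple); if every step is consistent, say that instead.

no error

Step 1: acc = -8 + -12 = -20 — same as recorded.
Step 2: acc = -20 - -2 = -18 — exactly as logged.
Step 3: acc = -18 + -13 = -31 — agrees with the trace.
Step 4: acc = -31 - -20 = -11 — agrees with the trace.
Step 5: acc = -11 + 17 = 6 — matches.
Step 6: acc = 6 - 19 = -13 — verified.
Step 7: acc = -13 + 4 = -9 — in agreement.
Step 8: acc = -9 - 11 = -20 — no discrepancy.
Step 9: acc = -20 + 0 = -20 — agrees with the trace.
Step 10: acc = -20 - -18 = -2 — agrees with the trace.
Step 11: acc = -2 + -5 = -7 — consistent with the trace.
Step 12: acc = -7 - -6 = -1 — agrees with the trace.
Nothing is out of place; the run is error-free.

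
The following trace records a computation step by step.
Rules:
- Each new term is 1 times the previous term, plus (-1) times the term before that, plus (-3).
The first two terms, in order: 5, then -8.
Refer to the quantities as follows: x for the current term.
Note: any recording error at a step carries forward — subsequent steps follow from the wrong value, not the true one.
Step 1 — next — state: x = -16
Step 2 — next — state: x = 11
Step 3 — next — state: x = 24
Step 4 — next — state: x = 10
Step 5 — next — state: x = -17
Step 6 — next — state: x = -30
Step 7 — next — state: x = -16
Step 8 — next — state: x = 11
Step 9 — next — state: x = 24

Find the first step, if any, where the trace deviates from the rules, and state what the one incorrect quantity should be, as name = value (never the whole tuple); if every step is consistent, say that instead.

step 2, x = -11

Recomputing the run from the initial state:
step 1: x = -16
step 2: x = -11
step 3: x = 2
step 4: x = 10
step 5: x = 5
step 6: x = -8
step 7: x = -16
step 8: x = -11
step 9: x = 2
The first disagreement with the trace is at step 2, where the value should be x = -11.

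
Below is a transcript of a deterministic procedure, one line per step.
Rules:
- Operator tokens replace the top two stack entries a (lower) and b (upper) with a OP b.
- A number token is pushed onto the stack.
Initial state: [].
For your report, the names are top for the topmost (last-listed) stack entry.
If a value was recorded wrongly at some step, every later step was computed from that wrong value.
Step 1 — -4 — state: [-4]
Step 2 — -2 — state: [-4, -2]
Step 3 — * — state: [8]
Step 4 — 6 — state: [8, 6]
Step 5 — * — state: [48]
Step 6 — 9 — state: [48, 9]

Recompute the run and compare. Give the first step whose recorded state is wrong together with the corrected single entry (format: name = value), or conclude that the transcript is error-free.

1. push -4: top = -4 (consistent with the transcript)
2. push -2: top = -2 (same as recorded)
3. -4 * -2 = 8 (confirmed correct)
4. push 6: top = 6 (consistent with the transcript)
5. 8 * 6 = 48 (checks out)
6. push 9: top = 9 (in agreement)
Nothing is out of place; the run is error-free.

no error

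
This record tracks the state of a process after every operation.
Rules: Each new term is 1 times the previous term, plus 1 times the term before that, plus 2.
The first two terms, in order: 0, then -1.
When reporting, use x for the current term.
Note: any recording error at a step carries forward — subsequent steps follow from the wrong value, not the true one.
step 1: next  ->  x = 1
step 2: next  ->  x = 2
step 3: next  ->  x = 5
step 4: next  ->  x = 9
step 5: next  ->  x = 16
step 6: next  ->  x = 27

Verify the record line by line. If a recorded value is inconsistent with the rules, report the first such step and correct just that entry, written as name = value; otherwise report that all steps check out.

Step 1: x = 1*(-1) + (1)*(0) + (2) = 1 — in agreement.
Step 2: x = 1*(1) + (1)*(-1) + (2) = 2 — verified.
Step 3: x = 1*(2) + (1)*(1) + (2) = 5 — no discrepancy.
Step 4: x = 1*(5) + (1)*(2) + (2) = 9 — verified.
Step 5: x = 1*(9) + (1)*(5) + (2) = 16 — confirmed correct.
Step 6: x = 1*(16) + (1)*(9) + (2) = 27 — consistent with the record.
Every step is consistent.

no error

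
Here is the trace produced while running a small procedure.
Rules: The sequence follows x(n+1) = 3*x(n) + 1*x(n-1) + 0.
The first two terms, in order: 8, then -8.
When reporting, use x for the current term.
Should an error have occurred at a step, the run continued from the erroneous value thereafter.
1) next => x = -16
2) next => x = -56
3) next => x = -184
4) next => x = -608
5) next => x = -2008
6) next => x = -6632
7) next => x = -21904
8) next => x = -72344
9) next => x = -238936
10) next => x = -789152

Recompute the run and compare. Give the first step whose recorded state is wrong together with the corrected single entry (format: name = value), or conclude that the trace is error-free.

no error

Recomputing the run from the initial state:
step 1: x = -16
step 2: x = -56
step 3: x = -184
step 4: x = -608
step 5: x = -2008
step 6: x = -6632
step 7: x = -21904
step 8: x = -72344
step 9: x = -238936
step 10: x = -789152
This matches the trace at every step.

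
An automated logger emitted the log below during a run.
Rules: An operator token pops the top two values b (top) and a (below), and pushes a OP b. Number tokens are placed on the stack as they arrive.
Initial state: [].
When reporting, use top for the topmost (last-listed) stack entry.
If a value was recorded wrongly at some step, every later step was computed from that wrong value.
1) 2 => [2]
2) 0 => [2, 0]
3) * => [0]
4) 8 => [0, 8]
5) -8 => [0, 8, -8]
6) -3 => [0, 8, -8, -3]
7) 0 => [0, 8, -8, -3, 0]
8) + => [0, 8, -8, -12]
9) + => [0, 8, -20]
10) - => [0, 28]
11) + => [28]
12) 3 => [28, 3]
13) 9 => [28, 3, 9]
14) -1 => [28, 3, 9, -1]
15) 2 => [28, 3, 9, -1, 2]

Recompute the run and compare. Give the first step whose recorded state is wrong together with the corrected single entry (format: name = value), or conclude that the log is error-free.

step 8, top = -3

Recomputing the run from the initial state:
step 1: [2]
step 2: [2, 0]
step 3: [0]
step 4: [0, 8]
step 5: [0, 8, -8]
step 6: [0, 8, -8, -3]
step 7: [0, 8, -8, -3, 0]
step 8: [0, 8, -8, -3]
step 9: [0, 8, -11]
step 10: [0, 19]
step 11: [19]
step 12: [19, 3]
step 13: [19, 3, 9]
step 14: [19, 3, 9, -1]
step 15: [19, 3, 9, -1, 2]
The first disagreement with the log is at step 8, where the value should be top = -3.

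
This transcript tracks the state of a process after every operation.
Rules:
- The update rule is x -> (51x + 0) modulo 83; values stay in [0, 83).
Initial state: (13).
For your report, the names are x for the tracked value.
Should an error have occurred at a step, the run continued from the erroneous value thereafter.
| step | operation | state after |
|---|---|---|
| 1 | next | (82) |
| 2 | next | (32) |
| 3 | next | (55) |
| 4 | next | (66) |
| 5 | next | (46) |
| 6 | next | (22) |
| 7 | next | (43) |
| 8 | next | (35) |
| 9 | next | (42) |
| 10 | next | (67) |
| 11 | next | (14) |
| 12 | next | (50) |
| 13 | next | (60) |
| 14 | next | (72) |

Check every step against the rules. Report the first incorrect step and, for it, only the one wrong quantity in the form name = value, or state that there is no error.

step 1: x = (51*13 + 0) mod 83 = 82 -> agrees with the transcript
step 2: x = (51*82 + 0) mod 83 = 32 -> matches
step 3: x = (51*32 + 0) mod 83 = 55 -> consistent with the transcript
step 4: x = (51*55 + 0) mod 83 = 66 -> exactly as logged
step 5: x = (51*66 + 0) mod 83 = 46 -> verified
step 6: x = (51*46 + 0) mod 83 = 22 -> checks out
step 7: x = (51*22 + 0) mod 83 = 43 -> matches
step 8: x = (51*43 + 0) mod 83 = 35 -> matches
step 9: x = (51*35 + 0) mod 83 = 42 -> in agreement
step 10: x = (51*42 + 0) mod 83 = 67 -> confirmed correct
step 11: x = (51*67 + 0) mod 83 = 14 -> agrees with the transcript
step 12: x = (51*14 + 0) mod 83 = 50 -> no discrepancy
step 13: x = (51*50 + 0) mod 83 = 60 -> confirmed correct
step 14: x = (51*60 + 0) mod 83 = 72 -> no discrepancy
Every step is consistent.

no error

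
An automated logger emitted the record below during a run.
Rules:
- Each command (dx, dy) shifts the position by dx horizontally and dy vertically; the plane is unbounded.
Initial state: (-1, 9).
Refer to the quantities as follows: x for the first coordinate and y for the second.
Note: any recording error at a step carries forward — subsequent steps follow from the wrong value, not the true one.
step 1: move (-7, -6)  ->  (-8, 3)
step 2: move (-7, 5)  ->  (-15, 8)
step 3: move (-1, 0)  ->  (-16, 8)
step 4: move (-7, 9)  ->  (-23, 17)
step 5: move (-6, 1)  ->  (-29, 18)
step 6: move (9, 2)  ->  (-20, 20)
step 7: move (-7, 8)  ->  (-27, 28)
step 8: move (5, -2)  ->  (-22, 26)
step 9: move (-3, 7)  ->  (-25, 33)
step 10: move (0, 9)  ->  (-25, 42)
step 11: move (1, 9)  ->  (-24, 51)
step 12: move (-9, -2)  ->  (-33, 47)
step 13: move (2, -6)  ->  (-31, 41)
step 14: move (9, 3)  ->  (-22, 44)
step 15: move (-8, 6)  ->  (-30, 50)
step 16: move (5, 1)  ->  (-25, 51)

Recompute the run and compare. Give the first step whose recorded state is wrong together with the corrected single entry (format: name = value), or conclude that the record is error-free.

step 12, y = 49

step 1: x = -1 + (-7) = -8, y = 9 + (-6) = 3 -> in agreement
step 2: x = -8 + (-7) = -15, y = 3 + (5) = 8 -> consistent with the record
step 3: x = -15 + (-1) = -16, y = 8 + (0) = 8 -> same as recorded
step 4: x = -16 + (-7) = -23, y = 8 + (9) = 17 -> agrees with the record
step 5: x = -23 + (-6) = -29, y = 17 + (1) = 18 -> same as recorded
step 6: x = -29 + (9) = -20, y = 18 + (2) = 20 -> same as recorded
step 7: x = -20 + (-7) = -27, y = 20 + (8) = 28 -> confirmed correct
step 8: x = -27 + (5) = -22, y = 28 + (-2) = 26 -> matches
step 9: x = -22 + (-3) = -25, y = 26 + (7) = 33 -> agrees with the record
step 10: x = -25 + (0) = -25, y = 33 + (9) = 42 -> agrees with the record
step 11: x = -25 + (1) = -24, y = 42 + (9) = 51 -> verified
step 12: x = -24 + (-9) = -33, y = 51 + (-2) = 49 -> the record disagrees here
So the first discrepancy is step 12, where the right value is y = 49.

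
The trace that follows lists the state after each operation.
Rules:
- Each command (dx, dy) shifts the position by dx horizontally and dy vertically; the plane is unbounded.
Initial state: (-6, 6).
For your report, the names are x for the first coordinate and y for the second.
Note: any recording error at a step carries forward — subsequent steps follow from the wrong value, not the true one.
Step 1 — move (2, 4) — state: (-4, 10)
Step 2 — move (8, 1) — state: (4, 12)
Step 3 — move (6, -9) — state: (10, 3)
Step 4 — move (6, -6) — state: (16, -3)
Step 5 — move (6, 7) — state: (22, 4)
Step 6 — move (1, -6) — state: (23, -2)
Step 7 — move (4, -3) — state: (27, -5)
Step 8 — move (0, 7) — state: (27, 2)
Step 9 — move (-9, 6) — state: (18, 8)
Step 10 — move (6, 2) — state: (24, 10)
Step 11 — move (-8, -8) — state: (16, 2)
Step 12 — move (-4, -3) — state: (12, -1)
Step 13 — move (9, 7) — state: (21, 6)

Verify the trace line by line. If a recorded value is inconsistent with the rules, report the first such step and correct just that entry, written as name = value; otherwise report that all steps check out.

step 2, y = 11

Step 1: x = -6 + (2) = -4, y = 6 + (4) = 10 — checks out.
Step 2: x = -4 + (8) = 4, y = 10 + (1) = 11 — the entry is off here.
First deviation found at step 2; the corrected entry is y = 11.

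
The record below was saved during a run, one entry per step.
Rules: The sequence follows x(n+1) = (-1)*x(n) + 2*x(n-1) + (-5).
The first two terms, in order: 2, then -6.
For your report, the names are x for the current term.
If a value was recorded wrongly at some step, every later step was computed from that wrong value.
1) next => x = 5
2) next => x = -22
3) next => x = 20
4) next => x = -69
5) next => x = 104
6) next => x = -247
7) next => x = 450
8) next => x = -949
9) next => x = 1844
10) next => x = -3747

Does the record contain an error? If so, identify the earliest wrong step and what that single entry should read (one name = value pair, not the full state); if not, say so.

1. x = -1*(-6) + (2)*(2) + (-5) = 5 (verified)
2. x = -1*(5) + (2)*(-6) + (-5) = -22 (no discrepancy)
3. x = -1*(-22) + (2)*(5) + (-5) = 27 (the record disagrees here)
So the first discrepancy is step 3, where the right value is x = 27.

step 3, x = 27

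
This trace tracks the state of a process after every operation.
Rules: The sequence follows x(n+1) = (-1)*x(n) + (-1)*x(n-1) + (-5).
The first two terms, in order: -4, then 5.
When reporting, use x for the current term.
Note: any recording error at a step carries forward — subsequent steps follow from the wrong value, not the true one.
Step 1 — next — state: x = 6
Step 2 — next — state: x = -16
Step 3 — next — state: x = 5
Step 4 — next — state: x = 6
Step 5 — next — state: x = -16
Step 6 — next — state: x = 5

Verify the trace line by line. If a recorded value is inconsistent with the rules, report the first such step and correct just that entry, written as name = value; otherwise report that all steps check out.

step 1, x = -6

step 1: x = -1*(5) + (-1)*(-4) + (-5) = -6 -> the trace has a different value
First incorrect step: 1; the correct value is x = -6.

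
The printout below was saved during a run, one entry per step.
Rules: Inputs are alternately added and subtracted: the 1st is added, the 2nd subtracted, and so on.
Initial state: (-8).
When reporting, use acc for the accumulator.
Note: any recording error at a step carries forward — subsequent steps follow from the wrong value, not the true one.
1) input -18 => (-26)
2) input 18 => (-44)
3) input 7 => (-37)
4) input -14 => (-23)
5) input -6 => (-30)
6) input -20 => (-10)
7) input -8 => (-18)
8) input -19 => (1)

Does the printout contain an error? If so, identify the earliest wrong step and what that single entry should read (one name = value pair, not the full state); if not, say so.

step 5, acc = -29

Recomputing the run from the initial state:
step 1: acc = -26
step 2: acc = -44
step 3: acc = -37
step 4: acc = -23
step 5: acc = -29
step 6: acc = -9
step 7: acc = -17
step 8: acc = 2
The first disagreement with the printout is at step 5, where the value should be acc = -29.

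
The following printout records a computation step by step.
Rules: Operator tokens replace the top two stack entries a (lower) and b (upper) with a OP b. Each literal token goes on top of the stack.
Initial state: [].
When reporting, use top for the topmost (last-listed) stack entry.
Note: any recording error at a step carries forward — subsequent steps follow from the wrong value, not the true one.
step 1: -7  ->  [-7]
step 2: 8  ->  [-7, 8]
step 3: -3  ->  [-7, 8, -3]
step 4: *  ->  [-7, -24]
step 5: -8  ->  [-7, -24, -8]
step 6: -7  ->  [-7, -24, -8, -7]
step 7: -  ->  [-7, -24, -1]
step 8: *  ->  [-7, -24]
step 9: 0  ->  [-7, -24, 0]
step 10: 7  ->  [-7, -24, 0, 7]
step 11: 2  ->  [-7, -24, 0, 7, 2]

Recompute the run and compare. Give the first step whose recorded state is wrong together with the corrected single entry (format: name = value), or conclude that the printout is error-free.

1. push -7: top = -7 (confirmed correct)
2. push 8: top = 8 (agrees with the printout)
3. push -3: top = -3 (in agreement)
4. 8 * -3 = -24 (checks out)
5. push -8: top = -8 (same as recorded)
6. push -7: top = -7 (no discrepancy)
7. -8 - -7 = -1 (same as recorded)
8. -24 * -1 = 24 (not what was recorded)
First incorrect step: 8; the correct value is top = 24.

step 8, top = 24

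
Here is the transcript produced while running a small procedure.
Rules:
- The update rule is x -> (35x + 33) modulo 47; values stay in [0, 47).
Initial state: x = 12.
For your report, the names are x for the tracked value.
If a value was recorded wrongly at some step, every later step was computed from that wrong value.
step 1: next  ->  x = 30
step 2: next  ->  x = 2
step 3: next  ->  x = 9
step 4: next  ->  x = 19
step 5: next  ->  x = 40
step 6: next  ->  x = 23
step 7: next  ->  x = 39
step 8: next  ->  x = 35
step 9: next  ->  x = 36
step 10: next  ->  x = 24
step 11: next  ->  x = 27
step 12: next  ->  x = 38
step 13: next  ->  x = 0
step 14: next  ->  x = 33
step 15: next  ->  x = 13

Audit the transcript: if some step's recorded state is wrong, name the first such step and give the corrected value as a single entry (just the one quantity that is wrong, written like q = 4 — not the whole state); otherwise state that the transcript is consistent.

1. x = (35*12 + 33) mod 47 = 30 (verified)
2. x = (35*30 + 33) mod 47 = 2 (agrees with the transcript)
3. x = (35*2 + 33) mod 47 = 9 (confirmed correct)
4. x = (35*9 + 33) mod 47 = 19 (in agreement)
5. x = (35*19 + 33) mod 47 = 40 (confirmed correct)
6. x = (35*40 + 33) mod 47 = 23 (confirmed correct)
7. x = (35*23 + 33) mod 47 = 39 (confirmed correct)
8. x = (35*39 + 33) mod 47 = 35 (checks out)
9. x = (35*35 + 33) mod 47 = 36 (verified)
10. x = (35*36 + 33) mod 47 = 24 (exactly as logged)
11. x = (35*24 + 33) mod 47 = 27 (in agreement)
12. x = (35*27 + 33) mod 47 = 38 (checks out)
13. x = (35*38 + 33) mod 47 = 0 (matches)
14. x = (35*0 + 33) mod 47 = 33 (no discrepancy)
15. x = (35*33 + 33) mod 47 = 13 (checks out)
Each recorded entry agrees with the recomputation.

no error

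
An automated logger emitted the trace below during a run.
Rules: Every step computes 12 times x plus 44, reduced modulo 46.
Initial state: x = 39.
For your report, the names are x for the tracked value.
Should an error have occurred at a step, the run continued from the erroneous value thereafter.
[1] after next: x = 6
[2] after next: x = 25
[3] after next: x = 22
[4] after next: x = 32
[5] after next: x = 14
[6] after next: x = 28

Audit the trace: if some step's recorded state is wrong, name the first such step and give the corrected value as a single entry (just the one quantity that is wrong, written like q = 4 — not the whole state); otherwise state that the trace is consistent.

step 2, x = 24

Recomputing the run from the initial state:
step 1: x = 6
step 2: x = 24
step 3: x = 10
step 4: x = 26
step 5: x = 34
step 6: x = 38
The first disagreement with the trace is at step 2, where the value should be x = 24.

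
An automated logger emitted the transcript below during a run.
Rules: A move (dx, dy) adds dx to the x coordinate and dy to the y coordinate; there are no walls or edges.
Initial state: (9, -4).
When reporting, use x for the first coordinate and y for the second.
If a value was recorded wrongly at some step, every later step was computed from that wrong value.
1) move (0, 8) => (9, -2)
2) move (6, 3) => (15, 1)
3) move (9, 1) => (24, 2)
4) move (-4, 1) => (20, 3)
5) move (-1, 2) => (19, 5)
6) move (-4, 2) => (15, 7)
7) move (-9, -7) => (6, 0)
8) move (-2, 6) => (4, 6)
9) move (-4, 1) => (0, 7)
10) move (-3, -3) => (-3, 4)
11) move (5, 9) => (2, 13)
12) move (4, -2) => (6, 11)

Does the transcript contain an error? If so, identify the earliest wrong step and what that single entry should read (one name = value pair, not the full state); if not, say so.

step 1, y = 4

Recomputing the run from the initial state:
step 1: x = 9, y = 4
step 2: x = 15, y = 7
step 3: x = 24, y = 8
step 4: x = 20, y = 9
step 5: x = 19, y = 11
step 6: x = 15, y = 13
step 7: x = 6, y = 6
step 8: x = 4, y = 12
step 9: x = 0, y = 13
step 10: x = -3, y = 10
step 11: x = 2, y = 19
step 12: x = 6, y = 17
The first disagreement with the transcript is at step 1, where the value should be y = 4.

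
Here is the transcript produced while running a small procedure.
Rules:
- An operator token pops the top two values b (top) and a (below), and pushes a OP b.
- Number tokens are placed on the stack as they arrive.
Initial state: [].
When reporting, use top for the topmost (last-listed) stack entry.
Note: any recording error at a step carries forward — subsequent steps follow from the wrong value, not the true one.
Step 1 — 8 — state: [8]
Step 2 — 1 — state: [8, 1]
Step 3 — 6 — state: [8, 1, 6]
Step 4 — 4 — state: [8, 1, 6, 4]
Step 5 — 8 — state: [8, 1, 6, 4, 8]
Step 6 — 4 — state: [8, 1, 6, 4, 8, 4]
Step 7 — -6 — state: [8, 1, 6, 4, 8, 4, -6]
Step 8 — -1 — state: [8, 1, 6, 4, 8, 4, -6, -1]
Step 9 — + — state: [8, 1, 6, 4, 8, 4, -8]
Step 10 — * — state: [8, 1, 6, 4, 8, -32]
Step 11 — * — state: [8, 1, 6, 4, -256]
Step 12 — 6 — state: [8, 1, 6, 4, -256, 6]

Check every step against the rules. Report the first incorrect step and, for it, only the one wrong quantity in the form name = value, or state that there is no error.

step 9, top = -7

1. push 8: top = 8 (verified)
2. push 1: top = 1 (same as recorded)
3. push 6: top = 6 (verified)
4. push 4: top = 4 (in agreement)
5. push 8: top = 8 (in agreement)
6. push 4: top = 4 (in agreement)
7. push -6: top = -6 (no discrepancy)
8. push -1: top = -1 (checks out)
9. -6 + -1 = -7 (a discrepancy with the transcript)
Conclusion: step 9 carries the first error; the entry should be top = -7.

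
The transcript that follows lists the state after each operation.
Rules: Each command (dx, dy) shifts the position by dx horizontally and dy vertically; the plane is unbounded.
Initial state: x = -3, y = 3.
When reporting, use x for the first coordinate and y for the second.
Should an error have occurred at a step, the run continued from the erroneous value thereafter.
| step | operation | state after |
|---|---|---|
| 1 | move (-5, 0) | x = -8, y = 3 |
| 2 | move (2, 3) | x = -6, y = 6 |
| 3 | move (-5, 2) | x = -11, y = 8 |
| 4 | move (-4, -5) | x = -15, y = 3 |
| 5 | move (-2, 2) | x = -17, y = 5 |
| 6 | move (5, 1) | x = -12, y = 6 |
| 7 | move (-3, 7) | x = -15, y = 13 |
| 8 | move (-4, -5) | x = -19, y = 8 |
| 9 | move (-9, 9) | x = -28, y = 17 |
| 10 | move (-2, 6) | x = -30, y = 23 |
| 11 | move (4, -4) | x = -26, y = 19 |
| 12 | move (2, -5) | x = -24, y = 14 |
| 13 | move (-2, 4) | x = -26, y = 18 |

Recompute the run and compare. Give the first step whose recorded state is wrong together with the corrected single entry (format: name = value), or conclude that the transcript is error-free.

no error

Step 1: x = -3 + (-5) = -8, y = 3 + (0) = 3 — confirmed correct.
Step 2: x = -8 + (2) = -6, y = 3 + (3) = 6 — consistent with the transcript.
Step 3: x = -6 + (-5) = -11, y = 6 + (2) = 8 — agrees with the transcript.
Step 4: x = -11 + (-4) = -15, y = 8 + (-5) = 3 — exactly as logged.
Step 5: x = -15 + (-2) = -17, y = 3 + (2) = 5 — confirmed correct.
Step 6: x = -17 + (5) = -12, y = 5 + (1) = 6 — matches.
Step 7: x = -12 + (-3) = -15, y = 6 + (7) = 13 — no discrepancy.
Step 8: x = -15 + (-4) = -19, y = 13 + (-5) = 8 — verified.
Step 9: x = -19 + (-9) = -28, y = 8 + (9) = 17 — matches.
Step 10: x = -28 + (-2) = -30, y = 17 + (6) = 23 — verified.
Step 11: x = -30 + (4) = -26, y = 23 + (-4) = 19 — no discrepancy.
Step 12: x = -26 + (2) = -24, y = 19 + (-5) = 14 — no discrepancy.
Step 13: x = -24 + (-2) = -26, y = 14 + (4) = 18 — confirmed correct.
All steps check out; nothing to correct.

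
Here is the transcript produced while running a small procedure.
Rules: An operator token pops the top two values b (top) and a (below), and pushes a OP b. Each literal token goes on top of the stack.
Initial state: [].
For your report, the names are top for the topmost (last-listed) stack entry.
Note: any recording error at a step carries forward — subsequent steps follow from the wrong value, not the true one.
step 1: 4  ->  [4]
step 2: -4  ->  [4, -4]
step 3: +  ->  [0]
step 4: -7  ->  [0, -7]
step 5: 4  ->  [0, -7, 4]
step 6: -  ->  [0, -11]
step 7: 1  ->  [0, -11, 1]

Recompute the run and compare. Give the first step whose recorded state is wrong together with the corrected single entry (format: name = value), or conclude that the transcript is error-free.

no error

1. push 4: top = 4 (consistent with the transcript)
2. push -4: top = -4 (consistent with the transcript)
3. 4 + -4 = 0 (in agreement)
4. push -7: top = -7 (agrees with the transcript)
5. push 4: top = 4 (agrees with the transcript)
6. -7 - 4 = -11 (no discrepancy)
7. push 1: top = 1 (checks out)
All steps check out; nothing to correct.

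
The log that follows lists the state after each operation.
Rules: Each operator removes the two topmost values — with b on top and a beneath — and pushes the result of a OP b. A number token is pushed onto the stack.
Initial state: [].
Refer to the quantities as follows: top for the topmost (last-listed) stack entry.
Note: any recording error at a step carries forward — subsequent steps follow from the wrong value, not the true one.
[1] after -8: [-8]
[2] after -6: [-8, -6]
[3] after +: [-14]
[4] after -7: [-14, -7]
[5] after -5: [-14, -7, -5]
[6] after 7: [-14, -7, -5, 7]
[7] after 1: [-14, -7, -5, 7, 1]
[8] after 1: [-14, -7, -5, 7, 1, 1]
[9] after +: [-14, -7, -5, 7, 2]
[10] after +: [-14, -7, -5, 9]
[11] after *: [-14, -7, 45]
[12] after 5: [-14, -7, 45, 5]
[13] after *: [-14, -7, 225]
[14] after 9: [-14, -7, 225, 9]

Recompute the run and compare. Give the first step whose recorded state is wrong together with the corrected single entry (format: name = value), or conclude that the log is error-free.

step 11, top = -45

Step 1: push -8: top = -8 — same as recorded.
Step 2: push -6: top = -6 — agrees with the log.
Step 3: -8 + -6 = -14 — checks out.
Step 4: push -7: top = -7 — matches.
Step 5: push -5: top = -5 — same as recorded.
Step 6: push 7: top = 7 — checks out.
Step 7: push 1: top = 1 — verified.
Step 8: push 1: top = 1 — verified.
Step 9: 1 + 1 = 2 — matches.
Step 10: 7 + 2 = 9 — same as recorded.
Step 11: -5 * 9 = -45 — the log disagrees here.
The audit stops at step 11: the recorded entry is wrong and should be top = -45.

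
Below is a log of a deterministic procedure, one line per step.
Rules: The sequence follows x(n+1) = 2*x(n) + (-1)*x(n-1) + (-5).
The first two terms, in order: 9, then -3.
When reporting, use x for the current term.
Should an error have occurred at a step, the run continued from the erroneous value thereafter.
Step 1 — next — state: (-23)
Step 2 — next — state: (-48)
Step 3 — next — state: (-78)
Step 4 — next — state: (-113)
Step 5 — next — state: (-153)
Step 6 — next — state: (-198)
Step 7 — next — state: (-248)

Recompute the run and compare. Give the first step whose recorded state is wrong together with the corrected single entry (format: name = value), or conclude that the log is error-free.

step 1, x = -20

step 1: x = 2*(-3) + (-1)*(9) + (-5) = -20 -> the recorded entry deviates here
Step 1 is the first one off; corrected, x = -20.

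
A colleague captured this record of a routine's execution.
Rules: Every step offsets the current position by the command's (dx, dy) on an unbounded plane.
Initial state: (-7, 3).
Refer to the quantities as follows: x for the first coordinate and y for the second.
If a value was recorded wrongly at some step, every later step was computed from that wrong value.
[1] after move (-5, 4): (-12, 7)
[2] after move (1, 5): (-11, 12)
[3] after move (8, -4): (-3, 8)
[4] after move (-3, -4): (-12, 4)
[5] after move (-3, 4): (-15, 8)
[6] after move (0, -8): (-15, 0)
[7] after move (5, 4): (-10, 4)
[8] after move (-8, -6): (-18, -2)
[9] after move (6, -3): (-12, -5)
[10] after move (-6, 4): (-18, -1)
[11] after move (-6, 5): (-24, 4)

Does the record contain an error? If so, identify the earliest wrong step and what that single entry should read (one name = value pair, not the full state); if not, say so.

1. x = -7 + (-5) = -12, y = 3 + (4) = 7 (in agreement)
2. x = -12 + (1) = -11, y = 7 + (5) = 12 (no discrepancy)
3. x = -11 + (8) = -3, y = 12 + (-4) = 8 (confirmed correct)
4. x = -3 + (-3) = -6, y = 8 + (-4) = 4 (a discrepancy with the record)
First incorrect step: 4; the correct value is x = -6.

step 4, x = -6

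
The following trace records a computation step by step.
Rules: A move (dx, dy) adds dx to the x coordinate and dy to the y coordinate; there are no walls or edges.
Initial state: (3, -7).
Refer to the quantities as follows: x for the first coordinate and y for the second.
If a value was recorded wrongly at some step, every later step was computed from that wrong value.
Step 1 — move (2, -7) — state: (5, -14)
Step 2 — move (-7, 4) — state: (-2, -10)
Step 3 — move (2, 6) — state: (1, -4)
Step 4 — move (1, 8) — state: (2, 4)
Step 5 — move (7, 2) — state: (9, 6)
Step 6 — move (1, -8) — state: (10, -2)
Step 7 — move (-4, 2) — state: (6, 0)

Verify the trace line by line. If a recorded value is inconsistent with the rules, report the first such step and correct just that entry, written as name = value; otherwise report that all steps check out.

step 3, x = 0

Recomputing the run from the initial state:
step 1: x = 5, y = -14
step 2: x = -2, y = -10
step 3: x = 0, y = -4
step 4: x = 1, y = 4
step 5: x = 8, y = 6
step 6: x = 9, y = -2
step 7: x = 5, y = 0
The first disagreement with the trace is at step 3, where the value should be x = 0.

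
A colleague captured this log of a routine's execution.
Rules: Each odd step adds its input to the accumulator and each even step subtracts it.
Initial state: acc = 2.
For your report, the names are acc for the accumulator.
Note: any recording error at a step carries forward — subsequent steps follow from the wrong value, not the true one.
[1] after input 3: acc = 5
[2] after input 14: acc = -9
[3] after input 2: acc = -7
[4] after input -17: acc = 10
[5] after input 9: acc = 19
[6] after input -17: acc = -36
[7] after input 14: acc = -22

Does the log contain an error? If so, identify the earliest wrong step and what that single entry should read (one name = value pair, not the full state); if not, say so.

Step 1: acc = 2 + 3 = 5 — confirmed correct.
Step 2: acc = 5 - 14 = -9 — same as recorded.
Step 3: acc = -9 + 2 = -7 — matches.
Step 4: acc = -7 - -17 = 10 — checks out.
Step 5: acc = 10 + 9 = 19 — in agreement.
Step 6: acc = 19 - -17 = 36 — the log has a different value.
So the first discrepancy is step 6, where the right value is acc = 36.

step 6, acc = 36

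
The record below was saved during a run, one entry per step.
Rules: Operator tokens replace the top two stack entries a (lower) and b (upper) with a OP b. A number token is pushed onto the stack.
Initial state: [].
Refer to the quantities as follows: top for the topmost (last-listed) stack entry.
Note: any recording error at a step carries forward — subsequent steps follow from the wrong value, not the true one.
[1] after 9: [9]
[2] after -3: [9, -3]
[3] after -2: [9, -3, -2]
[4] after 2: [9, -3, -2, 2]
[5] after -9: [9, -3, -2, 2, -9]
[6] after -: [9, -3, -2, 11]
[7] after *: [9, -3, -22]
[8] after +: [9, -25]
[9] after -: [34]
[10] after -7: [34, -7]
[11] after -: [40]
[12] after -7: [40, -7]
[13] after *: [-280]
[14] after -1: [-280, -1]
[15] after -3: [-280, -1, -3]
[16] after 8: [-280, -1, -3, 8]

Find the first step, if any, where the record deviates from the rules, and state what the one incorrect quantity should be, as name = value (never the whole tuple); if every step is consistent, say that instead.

step 11, top = 41

Recomputing the run from the initial state:
step 1: [9]
step 2: [9, -3]
step 3: [9, -3, -2]
step 4: [9, -3, -2, 2]
step 5: [9, -3, -2, 2, -9]
step 6: [9, -3, -2, 11]
step 7: [9, -3, -22]
step 8: [9, -25]
step 9: [34]
step 10: [34, -7]
step 11: [41]
step 12: [41, -7]
step 13: [-287]
step 14: [-287, -1]
step 15: [-287, -1, -3]
step 16: [-287, -1, -3, 8]
The first disagreement with the record is at step 11, where the value should be top = 41.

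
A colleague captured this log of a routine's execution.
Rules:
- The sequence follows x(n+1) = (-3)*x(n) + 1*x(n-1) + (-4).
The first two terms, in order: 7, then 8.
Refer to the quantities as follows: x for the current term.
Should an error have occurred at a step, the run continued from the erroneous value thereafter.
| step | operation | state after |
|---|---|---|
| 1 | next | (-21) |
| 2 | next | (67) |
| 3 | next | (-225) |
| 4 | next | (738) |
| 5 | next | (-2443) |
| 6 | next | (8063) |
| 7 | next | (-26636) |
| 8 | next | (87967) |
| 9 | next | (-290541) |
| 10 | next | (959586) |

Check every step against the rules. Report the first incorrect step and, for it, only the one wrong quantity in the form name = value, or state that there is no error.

step 3, x = -226

Recomputing the run from the initial state:
step 1: x = -21
step 2: x = 67
step 3: x = -226
step 4: x = 741
step 5: x = -2453
step 6: x = 8096
step 7: x = -26745
step 8: x = 88327
step 9: x = -291730
step 10: x = 963513
The first disagreement with the log is at step 3, where the value should be x = -226.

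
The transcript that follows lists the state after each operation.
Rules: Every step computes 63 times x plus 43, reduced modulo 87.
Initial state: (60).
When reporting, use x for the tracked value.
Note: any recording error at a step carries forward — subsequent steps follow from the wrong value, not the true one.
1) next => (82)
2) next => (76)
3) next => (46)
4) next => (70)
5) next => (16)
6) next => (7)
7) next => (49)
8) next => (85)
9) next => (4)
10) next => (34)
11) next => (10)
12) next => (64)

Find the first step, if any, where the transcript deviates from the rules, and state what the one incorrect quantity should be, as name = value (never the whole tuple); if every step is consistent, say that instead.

1. x = (63*60 + 43) mod 87 = 82 (agrees with the transcript)
2. x = (63*82 + 43) mod 87 = 76 (consistent with the transcript)
3. x = (63*76 + 43) mod 87 = 46 (same as recorded)
4. x = (63*46 + 43) mod 87 = 70 (checks out)
5. x = (63*70 + 43) mod 87 = 16 (consistent with the transcript)
6. x = (63*16 + 43) mod 87 = 7 (agrees with the transcript)
7. x = (63*7 + 43) mod 87 = 49 (verified)
8. x = (63*49 + 43) mod 87 = 85 (matches)
9. x = (63*85 + 43) mod 87 = 4 (consistent with the transcript)
10. x = (63*4 + 43) mod 87 = 34 (no discrepancy)
11. x = (63*34 + 43) mod 87 = 10 (confirmed correct)
12. x = (63*10 + 43) mod 87 = 64 (confirmed correct)
The whole run recomputes cleanly — no discrepancies.

no error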